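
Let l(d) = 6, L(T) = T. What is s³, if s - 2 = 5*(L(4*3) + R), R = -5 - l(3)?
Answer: 343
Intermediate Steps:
R = -11 (R = -5 - 1*6 = -5 - 6 = -11)
s = 7 (s = 2 + 5*(4*3 - 11) = 2 + 5*(12 - 11) = 2 + 5*1 = 2 + 5 = 7)
s³ = 7³ = 343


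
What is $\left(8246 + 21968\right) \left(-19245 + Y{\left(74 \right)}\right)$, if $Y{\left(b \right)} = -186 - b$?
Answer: $-589324070$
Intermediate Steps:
$\left(8246 + 21968\right) \left(-19245 + Y{\left(74 \right)}\right) = \left(8246 + 21968\right) \left(-19245 - 260\right) = 30214 \left(-19245 - 260\right) = 30214 \left(-19505\right) = -589324070$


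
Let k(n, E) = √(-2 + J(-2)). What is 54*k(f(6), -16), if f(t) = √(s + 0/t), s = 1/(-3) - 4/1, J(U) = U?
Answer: 108*I ≈ 108.0*I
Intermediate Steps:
s = -13/3 (s = 1*(-⅓) - 4*1 = -⅓ - 4 = -13/3 ≈ -4.3333)
f(t) = I*√39/3 (f(t) = √(-13/3 + 0/t) = √(-13/3 + 0) = √(-13/3) = I*√39/3)
k(n, E) = 2*I (k(n, E) = √(-2 - 2) = √(-4) = 2*I)
54*k(f(6), -16) = 54*(2*I) = 108*I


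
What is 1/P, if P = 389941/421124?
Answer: 421124/389941 ≈ 1.0800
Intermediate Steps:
P = 389941/421124 (P = 389941*(1/421124) = 389941/421124 ≈ 0.92595)
1/P = 1/(389941/421124) = 421124/389941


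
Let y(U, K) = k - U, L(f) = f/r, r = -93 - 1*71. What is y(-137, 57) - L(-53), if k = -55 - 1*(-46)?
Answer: 20939/164 ≈ 127.68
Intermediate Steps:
k = -9 (k = -55 + 46 = -9)
r = -164 (r = -93 - 71 = -164)
L(f) = -f/164 (L(f) = f/(-164) = f*(-1/164) = -f/164)
y(U, K) = -9 - U
y(-137, 57) - L(-53) = (-9 - 1*(-137)) - (-1)*(-53)/164 = (-9 + 137) - 1*53/164 = 128 - 53/164 = 20939/164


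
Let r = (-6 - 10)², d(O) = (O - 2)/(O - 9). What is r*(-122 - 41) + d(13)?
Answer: -166901/4 ≈ -41725.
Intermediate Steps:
d(O) = (-2 + O)/(-9 + O)
r = 256 (r = (-16)² = 256)
r*(-122 - 41) + d(13) = 256*(-122 - 41) + (-2 + 13)/(-9 + 13) = 256*(-163) + 11/4 = -41728 + (¼)*11 = -41728 + 11/4 = -166901/4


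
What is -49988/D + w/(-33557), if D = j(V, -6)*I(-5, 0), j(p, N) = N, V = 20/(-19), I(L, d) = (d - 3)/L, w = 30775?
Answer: 4193341315/302013 ≈ 13885.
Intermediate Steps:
I(L, d) = (-3 + d)/L
V = -20/19 (V = 20*(-1/19) = -20/19 ≈ -1.0526)
D = -18/5 (D = -6*(-3 + 0)/(-5) = -(-6)*(-3)/5 = -6*⅗ = -18/5 ≈ -3.6000)
-49988/D + w/(-33557) = -49988/(-18/5) + 30775/(-33557) = -49988*(-5/18) + 30775*(-1/33557) = 124970/9 - 30775/33557 = 4193341315/302013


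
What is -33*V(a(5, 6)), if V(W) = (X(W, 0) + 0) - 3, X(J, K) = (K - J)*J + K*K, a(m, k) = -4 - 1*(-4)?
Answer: 99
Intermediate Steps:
a(m, k) = 0 (a(m, k) = -4 + 4 = 0)
X(J, K) = K² + J*(K - J) (X(J, K) = J*(K - J) + K² = K² + J*(K - J))
V(W) = -3 - W² (V(W) = ((0² - W² + W*0) + 0) - 3 = ((0 - W² + 0) + 0) - 3 = (-W² + 0) - 3 = -W² - 3 = -3 - W²)
-33*V(a(5, 6)) = -33*(-3 - 1*0²) = -33*(-3 - 1*0) = -33*(-3 + 0) = -33*(-3) = 99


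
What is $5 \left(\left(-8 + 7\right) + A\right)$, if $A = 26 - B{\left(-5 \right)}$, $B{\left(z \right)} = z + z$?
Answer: $175$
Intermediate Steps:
$B{\left(z \right)} = 2 z$
$A = 36$ ($A = 26 - 2 \left(-5\right) = 26 - -10 = 26 + 10 = 36$)
$5 \left(\left(-8 + 7\right) + A\right) = 5 \left(\left(-8 + 7\right) + 36\right) = 5 \left(-1 + 36\right) = 5 \cdot 35 = 175$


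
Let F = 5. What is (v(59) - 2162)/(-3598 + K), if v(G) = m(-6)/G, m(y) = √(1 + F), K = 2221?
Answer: 2162/1377 - √6/81243 ≈ 1.5700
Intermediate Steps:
m(y) = √6 (m(y) = √(1 + 5) = √6)
v(G) = √6/G
(v(59) - 2162)/(-3598 + K) = (√6/59 - 2162)/(-3598 + 2221) = (√6*(1/59) - 2162)/(-1377) = (√6/59 - 2162)*(-1/1377) = (-2162 + √6/59)*(-1/1377) = 2162/1377 - √6/81243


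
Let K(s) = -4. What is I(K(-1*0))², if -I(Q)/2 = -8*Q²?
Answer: 65536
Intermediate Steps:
I(Q) = 16*Q² (I(Q) = -(-16)*Q² = 16*Q²)
I(K(-1*0))² = (16*(-4)²)² = (16*16)² = 256² = 65536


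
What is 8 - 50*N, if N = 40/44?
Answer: -412/11 ≈ -37.455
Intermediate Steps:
N = 10/11 (N = 40*(1/44) = 10/11 ≈ 0.90909)
8 - 50*N = 8 - 50*10/11 = 8 - 500/11 = -412/11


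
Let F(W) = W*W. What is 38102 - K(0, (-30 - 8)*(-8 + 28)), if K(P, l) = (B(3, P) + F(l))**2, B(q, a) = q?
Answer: -333625187507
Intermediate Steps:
F(W) = W**2
K(P, l) = (3 + l**2)**2
38102 - K(0, (-30 - 8)*(-8 + 28)) = 38102 - (3 + ((-30 - 8)*(-8 + 28))**2)**2 = 38102 - (3 + (-38*20)**2)**2 = 38102 - (3 + (-760)**2)**2 = 38102 - (3 + 577600)**2 = 38102 - 1*577603**2 = 38102 - 1*333625225609 = 38102 - 333625225609 = -333625187507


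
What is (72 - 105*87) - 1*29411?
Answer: -38474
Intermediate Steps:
(72 - 105*87) - 1*29411 = (72 - 9135) - 29411 = -9063 - 29411 = -38474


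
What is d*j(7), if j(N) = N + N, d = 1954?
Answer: 27356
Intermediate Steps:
j(N) = 2*N
d*j(7) = 1954*(2*7) = 1954*14 = 27356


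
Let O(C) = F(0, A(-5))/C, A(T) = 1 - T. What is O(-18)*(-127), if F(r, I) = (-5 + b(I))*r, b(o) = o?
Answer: 0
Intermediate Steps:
F(r, I) = r*(-5 + I) (F(r, I) = (-5 + I)*r = r*(-5 + I))
O(C) = 0 (O(C) = (0*(-5 + (1 - 1*(-5))))/C = (0*(-5 + (1 + 5)))/C = (0*(-5 + 6))/C = (0*1)/C = 0/C = 0)
O(-18)*(-127) = 0*(-127) = 0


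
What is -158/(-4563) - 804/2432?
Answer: -821099/2774304 ≈ -0.29597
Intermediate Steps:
-158/(-4563) - 804/2432 = -158*(-1/4563) - 804*1/2432 = 158/4563 - 201/608 = -821099/2774304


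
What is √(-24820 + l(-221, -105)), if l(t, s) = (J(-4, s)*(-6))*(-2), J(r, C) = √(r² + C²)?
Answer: 2*√(-6205 + 3*√11041) ≈ 153.49*I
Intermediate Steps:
J(r, C) = √(C² + r²)
l(t, s) = 12*√(16 + s²) (l(t, s) = (√(s² + (-4)²)*(-6))*(-2) = (√(s² + 16)*(-6))*(-2) = (√(16 + s²)*(-6))*(-2) = -6*√(16 + s²)*(-2) = 12*√(16 + s²))
√(-24820 + l(-221, -105)) = √(-24820 + 12*√(16 + (-105)²)) = √(-24820 + 12*√(16 + 11025)) = √(-24820 + 12*√11041)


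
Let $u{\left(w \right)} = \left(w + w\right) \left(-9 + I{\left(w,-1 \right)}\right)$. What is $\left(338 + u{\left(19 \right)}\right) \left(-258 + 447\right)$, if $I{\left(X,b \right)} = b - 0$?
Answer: $-7938$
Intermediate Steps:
$I{\left(X,b \right)} = b$ ($I{\left(X,b \right)} = b + 0 = b$)
$u{\left(w \right)} = - 20 w$ ($u{\left(w \right)} = \left(w + w\right) \left(-9 - 1\right) = 2 w \left(-10\right) = - 20 w$)
$\left(338 + u{\left(19 \right)}\right) \left(-258 + 447\right) = \left(338 - 380\right) \left(-258 + 447\right) = \left(338 - 380\right) 189 = \left(-42\right) 189 = -7938$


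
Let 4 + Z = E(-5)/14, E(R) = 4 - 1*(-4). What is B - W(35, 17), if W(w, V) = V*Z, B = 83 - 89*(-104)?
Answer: 65781/7 ≈ 9397.3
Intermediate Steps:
E(R) = 8 (E(R) = 4 + 4 = 8)
B = 9339 (B = 83 + 9256 = 9339)
Z = -24/7 (Z = -4 + 8/14 = -4 + 8*(1/14) = -4 + 4/7 = -24/7 ≈ -3.4286)
W(w, V) = -24*V/7 (W(w, V) = V*(-24/7) = -24*V/7)
B - W(35, 17) = 9339 - (-24)*17/7 = 9339 - 1*(-408/7) = 9339 + 408/7 = 65781/7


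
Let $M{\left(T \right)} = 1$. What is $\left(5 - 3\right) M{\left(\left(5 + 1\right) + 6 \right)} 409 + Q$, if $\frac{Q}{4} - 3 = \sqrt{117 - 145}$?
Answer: $830 + 8 i \sqrt{7} \approx 830.0 + 21.166 i$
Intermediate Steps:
$Q = 12 + 8 i \sqrt{7}$ ($Q = 12 + 4 \sqrt{117 - 145} = 12 + 4 \sqrt{-28} = 12 + 4 \cdot 2 i \sqrt{7} = 12 + 8 i \sqrt{7} \approx 12.0 + 21.166 i$)
$\left(5 - 3\right) M{\left(\left(5 + 1\right) + 6 \right)} 409 + Q = \left(5 - 3\right) 1 \cdot 409 + \left(12 + 8 i \sqrt{7}\right) = 2 \cdot 1 \cdot 409 + \left(12 + 8 i \sqrt{7}\right) = 2 \cdot 409 + \left(12 + 8 i \sqrt{7}\right) = 818 + \left(12 + 8 i \sqrt{7}\right) = 830 + 8 i \sqrt{7}$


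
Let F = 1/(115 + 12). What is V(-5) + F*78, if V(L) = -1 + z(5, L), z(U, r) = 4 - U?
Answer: -176/127 ≈ -1.3858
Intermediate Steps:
F = 1/127 ≈ 0.0078740
V(L) = -2 (V(L) = -1 + (4 - 1*5) = -1 + (4 - 5) = -1 - 1 = -2)
V(-5) + F*78 = -2 + (1/127)*78 = -2 + 78/127 = -176/127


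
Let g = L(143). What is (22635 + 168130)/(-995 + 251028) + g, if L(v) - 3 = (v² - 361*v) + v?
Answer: -7757833159/250033 ≈ -31027.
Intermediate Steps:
L(v) = 3 + v² - 360*v (L(v) = 3 + ((v² - 361*v) + v) = 3 + (v² - 360*v) = 3 + v² - 360*v)
g = -31028 (g = 3 + 143² - 360*143 = 3 + 20449 - 51480 = -31028)
(22635 + 168130)/(-995 + 251028) + g = (22635 + 168130)/(-995 + 251028) - 31028 = 190765/250033 - 31028 = -7757833159/250033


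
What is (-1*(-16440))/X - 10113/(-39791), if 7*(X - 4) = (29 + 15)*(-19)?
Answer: -571372122/4018891 ≈ -142.17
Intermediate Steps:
X = -808/7 (X = 4 + ((29 + 15)*(-19))/7 = 4 + (44*(-19))/7 = 4 + (⅐)*(-836) = 4 - 836/7 = -808/7 ≈ -115.43)
(-1*(-16440))/X - 10113/(-39791) = (-1*(-16440))/(-808/7) - 10113/(-39791) = 16440*(-7/808) - 10113*(-1/39791) = -14385/101 + 10113/39791 = -571372122/4018891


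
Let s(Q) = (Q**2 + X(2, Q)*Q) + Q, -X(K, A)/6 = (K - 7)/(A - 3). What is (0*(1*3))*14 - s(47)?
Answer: -50337/22 ≈ -2288.0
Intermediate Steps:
X(K, A) = -6*(-7 + K)/(-3 + A) (X(K, A) = -6*(K - 7)/(A - 3) = -6*(-7 + K)/(-3 + A))
s(Q) = Q + Q**2 + 30*Q/(-3 + Q) (s(Q) = (Q**2 + (6*(7 - 1*2)/(-3 + Q))*Q) + Q = (Q**2 + (6*(7 - 2)/(-3 + Q))*Q) + Q = (Q**2 + (6*5/(-3 + Q))*Q) + Q = (Q**2 + (30/(-3 + Q))*Q) + Q = (Q**2 + 30*Q/(-3 + Q)) + Q = Q + Q**2 + 30*Q/(-3 + Q))
(0*(1*3))*14 - s(47) = (0*(1*3))*14 - 47*(30 + (1 + 47)*(-3 + 47))/(-3 + 47) = (0*3)*14 - 47*(30 + 48*44)/44 = 0*14 - 47*(30 + 2112)/44 = 0 - 47*2142/44 = 0 - 1*50337/22 = 0 - 50337/22 = -50337/22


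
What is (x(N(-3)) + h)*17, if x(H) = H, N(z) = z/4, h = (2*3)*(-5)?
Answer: -2091/4 ≈ -522.75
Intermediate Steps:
h = -30 (h = 6*(-5) = -30)
N(z) = z/4 (N(z) = z*(¼) = z/4)
(x(N(-3)) + h)*17 = ((¼)*(-3) - 30)*17 = (-¾ - 30)*17 = -123/4*17 = -2091/4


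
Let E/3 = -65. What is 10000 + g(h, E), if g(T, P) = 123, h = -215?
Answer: 10123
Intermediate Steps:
E = -195 (E = 3*(-65) = -195)
10000 + g(h, E) = 10000 + 123 = 10123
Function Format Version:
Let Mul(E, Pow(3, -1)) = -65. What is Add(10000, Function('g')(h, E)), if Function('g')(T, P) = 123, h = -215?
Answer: 10123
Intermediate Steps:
E = -195 (E = Mul(3, -65) = -195)
Add(10000, Function('g')(h, E)) = Add(10000, 123) = 10123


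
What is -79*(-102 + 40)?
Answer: 4898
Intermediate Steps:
-79*(-102 + 40) = -79*(-62) = 4898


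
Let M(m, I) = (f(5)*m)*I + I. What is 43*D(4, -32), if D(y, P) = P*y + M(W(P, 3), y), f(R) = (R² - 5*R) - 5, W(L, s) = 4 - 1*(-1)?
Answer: -9632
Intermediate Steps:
W(L, s) = 5 (W(L, s) = 4 + 1 = 5)
f(R) = -5 + R² - 5*R
M(m, I) = I - 5*I*m (M(m, I) = ((-5 + 5² - 5*5)*m)*I + I = ((-5 + 25 - 25)*m)*I + I = (-5*m)*I + I = -5*I*m + I = I - 5*I*m)
D(y, P) = -24*y + P*y (D(y, P) = P*y + y*(1 - 5*5) = P*y + y*(1 - 25) = P*y + y*(-24) = P*y - 24*y = -24*y + P*y)
43*D(4, -32) = 43*(4*(-24 - 32)) = 43*(4*(-56)) = 43*(-224) = -9632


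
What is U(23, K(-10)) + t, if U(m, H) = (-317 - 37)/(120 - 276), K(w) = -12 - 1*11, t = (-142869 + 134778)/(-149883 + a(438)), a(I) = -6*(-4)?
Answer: 1005783/432926 ≈ 2.3232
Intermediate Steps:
a(I) = 24
t = 899/16651 (t = (-142869 + 134778)/(-149883 + 24) = -8091/(-149859) = -8091*(-1/149859) = 899/16651 ≈ 0.053991)
K(w) = -23 (K(w) = -12 - 11 = -23)
U(m, H) = 59/26 (U(m, H) = -354/(-156) = -354*(-1/156) = 59/26)
U(23, K(-10)) + t = 59/26 + 899/16651 = 1005783/432926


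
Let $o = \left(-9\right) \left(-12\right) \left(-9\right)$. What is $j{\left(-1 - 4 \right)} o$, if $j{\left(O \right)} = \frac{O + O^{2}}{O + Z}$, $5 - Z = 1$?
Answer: $19440$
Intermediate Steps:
$Z = 4$ ($Z = 5 - 1 = 4$)
$j{\left(O \right)} = \frac{O + O^{2}}{4 + O}$ ($j{\left(O \right)} = \frac{O + O^{2}}{O + 4} = \frac{O + O^{2}}{4 + O}$)
$o = -972$ ($o = 108 \left(-9\right) = -972$)
$j{\left(-1 - 4 \right)} o = \frac{\left(-1 - 4\right) \left(1 - 5\right)}{4 - 5} \left(-972\right) = - \frac{5 \left(1 - 5\right)}{4 - 5} \left(-972\right) = \left(-5\right) \frac{1}{-1} \left(-4\right) \left(-972\right) = \left(-5\right) \left(-1\right) \left(-4\right) \left(-972\right) = \left(-20\right) \left(-972\right) = 19440$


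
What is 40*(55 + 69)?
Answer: 4960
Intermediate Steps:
40*(55 + 69) = 40*124 = 4960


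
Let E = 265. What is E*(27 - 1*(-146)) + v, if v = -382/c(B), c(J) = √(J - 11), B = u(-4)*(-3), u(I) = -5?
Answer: 45654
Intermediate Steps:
B = 15 (B = -5*(-3) = 15)
c(J) = √(-11 + J)
v = -191 (v = -382/√(-11 + 15) = -382/(√4) = -382/2 = -382*½ = -191)
E*(27 - 1*(-146)) + v = 265*(27 - 1*(-146)) - 191 = 265*(27 + 146) - 191 = 265*173 - 191 = 45845 - 191 = 45654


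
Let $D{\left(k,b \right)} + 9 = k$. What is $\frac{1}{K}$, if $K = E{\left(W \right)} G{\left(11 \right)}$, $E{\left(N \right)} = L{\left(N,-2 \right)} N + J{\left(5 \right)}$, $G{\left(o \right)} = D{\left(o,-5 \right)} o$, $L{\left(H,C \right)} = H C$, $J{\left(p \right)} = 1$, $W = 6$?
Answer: $- \frac{1}{1562} \approx -0.00064021$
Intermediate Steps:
$D{\left(k,b \right)} = -9 + k$
$L{\left(H,C \right)} = C H$
$G{\left(o \right)} = o \left(-9 + o\right)$ ($G{\left(o \right)} = \left(-9 + o\right) o = o \left(-9 + o\right)$)
$E{\left(N \right)} = 1 - 2 N^{2}$ ($E{\left(N \right)} = - 2 N N + 1 = - 2 N^{2} + 1 = 1 - 2 N^{2}$)
$K = -1562$ ($K = \left(1 - 2 \cdot 6^{2}\right) 11 \left(-9 + 11\right) = \left(1 - 72\right) 11 \cdot 2 = \left(1 - 72\right) 22 = \left(-71\right) 22 = -1562$)
$\frac{1}{K} = \frac{1}{-1562} = - \frac{1}{1562}$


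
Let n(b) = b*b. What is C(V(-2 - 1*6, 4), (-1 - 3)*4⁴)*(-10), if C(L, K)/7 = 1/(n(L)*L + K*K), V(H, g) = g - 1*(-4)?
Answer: -35/524544 ≈ -6.6725e-5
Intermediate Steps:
V(H, g) = 4 + g (V(H, g) = g + 4 = 4 + g)
n(b) = b²
C(L, K) = 7/(K² + L³) (C(L, K) = 7/(L²*L + K*K) = 7/(L³ + K²) = 7/(K² + L³))
C(V(-2 - 1*6, 4), (-1 - 3)*4⁴)*(-10) = (7/(((-1 - 3)*4⁴)² + (4 + 4)³))*(-10) = (7/((-4*256)² + 8³))*(-10) = (7/((-1024)² + 512))*(-10) = (7/(1048576 + 512))*(-10) = (7/1049088)*(-10) = -35/524544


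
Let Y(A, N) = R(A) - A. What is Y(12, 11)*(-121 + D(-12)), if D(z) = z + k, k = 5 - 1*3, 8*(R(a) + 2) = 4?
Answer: 3537/2 ≈ 1768.5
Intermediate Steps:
R(a) = -3/2 (R(a) = -2 + (⅛)*4 = -2 + ½ = -3/2)
k = 2 (k = 5 - 3 = 2)
Y(A, N) = -3/2 - A
D(z) = 2 + z (D(z) = z + 2 = 2 + z)
Y(12, 11)*(-121 + D(-12)) = (-3/2 - 1*12)*(-121 + (2 - 12)) = (-3/2 - 12)*(-121 - 10) = -27/2*(-131) = 3537/2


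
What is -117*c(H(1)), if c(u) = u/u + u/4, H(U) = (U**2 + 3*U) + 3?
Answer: -1287/4 ≈ -321.75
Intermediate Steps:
H(U) = 3 + U**2 + 3*U
c(u) = 1 + u/4 (c(u) = 1 + u*(1/4) = 1 + u/4)
-117*c(H(1)) = -117*(1 + (3 + 1**2 + 3*1)/4) = -117*(1 + (3 + 1 + 3)/4) = -117*(1 + (1/4)*7) = -117*(1 + 7/4) = -117*11/4 = -1287/4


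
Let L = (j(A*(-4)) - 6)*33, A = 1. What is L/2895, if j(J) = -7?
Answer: -143/965 ≈ -0.14819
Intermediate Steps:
L = -429 (L = (-7 - 6)*33 = -13*33 = -429)
L/2895 = -429/2895 = -429*1/2895 = -143/965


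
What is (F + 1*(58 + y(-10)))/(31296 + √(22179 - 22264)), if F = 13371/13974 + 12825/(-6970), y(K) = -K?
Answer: 200573497728/93525717608789 - 6408918*I*√85/93525717608789 ≈ 0.0021446 - 6.3178e-7*I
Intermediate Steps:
F = -84334/95489 (F = 13371*(1/13974) + 12825*(-1/6970) = 4457/4658 - 2565/1394 = -84334/95489 ≈ -0.88318)
(F + 1*(58 + y(-10)))/(31296 + √(22179 - 22264)) = (-84334/95489 + 1*(58 - 1*(-10)))/(31296 + √(22179 - 22264)) = (-84334/95489 + 1*(58 + 10))/(31296 + √(-85)) = (-84334/95489 + 1*68)/(31296 + I*√85) = (-84334/95489 + 68)/(31296 + I*√85) = 6408918/(95489*(31296 + I*√85))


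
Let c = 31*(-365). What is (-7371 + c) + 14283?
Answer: -4403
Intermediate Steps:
c = -11315
(-7371 + c) + 14283 = (-7371 - 11315) + 14283 = -18686 + 14283 = -4403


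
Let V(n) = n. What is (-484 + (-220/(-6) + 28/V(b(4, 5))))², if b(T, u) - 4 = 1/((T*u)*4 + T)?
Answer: 198201259204/1022121 ≈ 1.9391e+5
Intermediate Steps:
b(T, u) = 4 + 1/(T + 4*T*u) (b(T, u) = 4 + 1/((T*u)*4 + T) = 4 + 1/(4*T*u + T) = 4 + 1/(T + 4*T*u))
(-484 + (-220/(-6) + 28/V(b(4, 5))))² = (-484 + (-220/(-6) + 28/(((1 + 4*4 + 16*4*5)/(4*(1 + 4*5))))))² = (-484 + (-220*(-⅙) + 28/(((1 + 16 + 320)/(4*(1 + 20))))))² = (-484 + (110/3 + 28/(((¼)*337/21))))² = (-484 + (110/3 + 28/(((¼)*(1/21)*337))))² = (-484 + (110/3 + 28/(337/84)))² = (-484 + (110/3 + 28*(84/337)))² = (-484 + (110/3 + 2352/337))² = (-484 + 44126/1011)² = (-445198/1011)² = 198201259204/1022121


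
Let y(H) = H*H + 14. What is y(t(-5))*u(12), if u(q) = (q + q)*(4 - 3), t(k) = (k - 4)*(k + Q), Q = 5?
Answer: 336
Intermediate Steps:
t(k) = (-4 + k)*(5 + k) (t(k) = (k - 4)*(k + 5) = (-4 + k)*(5 + k))
u(q) = 2*q (u(q) = (2*q)*1 = 2*q)
y(H) = 14 + H**2 (y(H) = H**2 + 14 = 14 + H**2)
y(t(-5))*u(12) = (14 + (-20 - 5 + (-5)**2)**2)*(2*12) = (14 + (-20 - 5 + 25)**2)*24 = (14 + 0**2)*24 = (14 + 0)*24 = 14*24 = 336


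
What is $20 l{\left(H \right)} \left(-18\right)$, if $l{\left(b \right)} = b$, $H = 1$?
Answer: $-360$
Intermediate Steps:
$20 l{\left(H \right)} \left(-18\right) = 20 \cdot 1 \left(-18\right) = 20 \left(-18\right) = -360$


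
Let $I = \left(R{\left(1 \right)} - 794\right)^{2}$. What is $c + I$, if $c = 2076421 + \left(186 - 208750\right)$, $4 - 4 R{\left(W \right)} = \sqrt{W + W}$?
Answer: $\frac{19973649}{8} + \frac{793 \sqrt{2}}{2} \approx 2.4973 \cdot 10^{6}$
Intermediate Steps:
$R{\left(W \right)} = 1 - \frac{\sqrt{2} \sqrt{W}}{4}$ ($R{\left(W \right)} = 1 - \frac{\sqrt{W + W}}{4} = 1 - \frac{\sqrt{2 W}}{4} = 1 - \frac{\sqrt{2} \sqrt{W}}{4}$)
$I = \left(-793 - \frac{\sqrt{2}}{4}\right)^{2}$ ($I = \left(\left(1 - \frac{\sqrt{2} \sqrt{1}}{4}\right) - 794\right)^{2} = \left(\left(1 - \frac{1}{4} \sqrt{2} \cdot 1\right) - 794\right)^{2} = \left(\left(1 - \frac{\sqrt{2}}{4}\right) - 794\right)^{2} = \left(-793 - \frac{\sqrt{2}}{4}\right)^{2} \approx 6.2941 \cdot 10^{5}$)
$c = 1867857$ ($c = 2076421 + \left(186 - 208750\right) = 2076421 - 208564 = 1867857$)
$c + I = 1867857 + \frac{\left(3172 + \sqrt{2}\right)^{2}}{16}$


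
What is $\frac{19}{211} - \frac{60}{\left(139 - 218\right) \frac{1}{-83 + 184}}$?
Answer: $\frac{1280161}{16669} \approx 76.799$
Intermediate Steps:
$\frac{19}{211} - \frac{60}{\left(139 - 218\right) \frac{1}{-83 + 184}} = 19 \cdot \frac{1}{211} - \frac{60}{\left(-79\right) \frac{1}{101}} = \frac{19}{211} - \frac{60}{\left(-79\right) \frac{1}{101}} = \frac{19}{211} - \frac{60}{- \frac{79}{101}} = \frac{19}{211} - - \frac{6060}{79} = \frac{19}{211} + \frac{6060}{79} = \frac{1280161}{16669}$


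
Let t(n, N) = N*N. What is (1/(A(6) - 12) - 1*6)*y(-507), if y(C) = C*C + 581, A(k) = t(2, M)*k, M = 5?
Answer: -106530005/69 ≈ -1.5439e+6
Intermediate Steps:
t(n, N) = N**2
A(k) = 25*k (A(k) = 5**2*k = 25*k)
y(C) = 581 + C**2 (y(C) = C**2 + 581 = 581 + C**2)
(1/(A(6) - 12) - 1*6)*y(-507) = (1/(25*6 - 12) - 1*6)*(581 + (-507)**2) = (1/(150 - 12) - 6)*(581 + 257049) = (1/138 - 6)*257630 = -827/138*257630 = -106530005/69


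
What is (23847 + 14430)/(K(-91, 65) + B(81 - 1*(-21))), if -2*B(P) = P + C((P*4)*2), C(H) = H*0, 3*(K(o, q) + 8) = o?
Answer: -114831/268 ≈ -428.47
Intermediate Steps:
K(o, q) = -8 + o/3
C(H) = 0
B(P) = -P/2 (B(P) = -(P + 0)/2 = -P/2)
(23847 + 14430)/(K(-91, 65) + B(81 - 1*(-21))) = (23847 + 14430)/((-8 + (⅓)*(-91)) - (81 - 1*(-21))/2) = 38277/((-8 - 91/3) - (81 + 21)/2) = 38277/(-115/3 - ½*102) = 38277/(-115/3 - 51) = 38277/(-268/3) = 38277*(-3/268) = -114831/268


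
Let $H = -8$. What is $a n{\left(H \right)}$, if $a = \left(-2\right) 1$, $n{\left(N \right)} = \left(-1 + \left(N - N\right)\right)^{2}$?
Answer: $-2$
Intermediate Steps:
$n{\left(N \right)} = 1$ ($n{\left(N \right)} = \left(-1 + 0\right)^{2} = \left(-1\right)^{2} = 1$)
$a = -2$
$a n{\left(H \right)} = \left(-2\right) 1 = -2$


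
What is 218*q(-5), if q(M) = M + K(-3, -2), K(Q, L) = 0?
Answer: -1090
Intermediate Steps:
q(M) = M (q(M) = M + 0 = M)
218*q(-5) = 218*(-5) = -1090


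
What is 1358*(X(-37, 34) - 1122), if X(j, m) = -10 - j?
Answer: -1487010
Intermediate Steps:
1358*(X(-37, 34) - 1122) = 1358*((-10 - 1*(-37)) - 1122) = 1358*((-10 + 37) - 1122) = 1358*(27 - 1122) = 1358*(-1095) = -1487010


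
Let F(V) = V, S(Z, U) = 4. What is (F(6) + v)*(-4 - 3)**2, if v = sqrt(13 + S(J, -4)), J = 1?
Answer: 294 + 49*sqrt(17) ≈ 496.03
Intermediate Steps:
v = sqrt(17) (v = sqrt(13 + 4) = sqrt(17) ≈ 4.1231)
(F(6) + v)*(-4 - 3)**2 = (6 + sqrt(17))*(-4 - 3)**2 = (6 + sqrt(17))*(-7)**2 = (6 + sqrt(17))*49 = 294 + 49*sqrt(17)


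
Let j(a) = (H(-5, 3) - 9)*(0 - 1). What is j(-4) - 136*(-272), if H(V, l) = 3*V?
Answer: 37016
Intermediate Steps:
j(a) = 24 (j(a) = (3*(-5) - 9)*(0 - 1) = (-15 - 9)*(-1) = -24*(-1) = 24)
j(-4) - 136*(-272) = 24 - 136*(-272) = 24 + 36992 = 37016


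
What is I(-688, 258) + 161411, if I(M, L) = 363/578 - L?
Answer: 93146797/578 ≈ 1.6115e+5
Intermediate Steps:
I(M, L) = 363/578 - L (I(M, L) = 363*(1/578) - L = 363/578 - L)
I(-688, 258) + 161411 = (363/578 - 1*258) + 161411 = (363/578 - 258) + 161411 = -148761/578 + 161411 = 93146797/578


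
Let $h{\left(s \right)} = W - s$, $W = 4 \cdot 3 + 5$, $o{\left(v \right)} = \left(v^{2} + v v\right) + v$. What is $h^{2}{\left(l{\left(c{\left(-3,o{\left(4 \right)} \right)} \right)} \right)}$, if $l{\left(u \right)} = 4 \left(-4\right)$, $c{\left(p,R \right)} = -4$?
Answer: $1089$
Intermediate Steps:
$o{\left(v \right)} = v + 2 v^{2}$ ($o{\left(v \right)} = \left(v^{2} + v^{2}\right) + v = 2 v^{2} + v = v + 2 v^{2}$)
$W = 17$ ($W = 12 + 5 = 17$)
$l{\left(u \right)} = -16$
$h{\left(s \right)} = 17 - s$
$h^{2}{\left(l{\left(c{\left(-3,o{\left(4 \right)} \right)} \right)} \right)} = \left(17 - -16\right)^{2} = \left(17 + 16\right)^{2} = 33^{2} = 1089$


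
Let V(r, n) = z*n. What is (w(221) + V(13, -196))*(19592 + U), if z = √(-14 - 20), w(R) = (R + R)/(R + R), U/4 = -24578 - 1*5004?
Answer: -98736 + 19352256*I*√34 ≈ -98736.0 + 1.1284e+8*I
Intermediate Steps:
U = -118328 (U = 4*(-24578 - 1*5004) = 4*(-24578 - 5004) = 4*(-29582) = -118328)
w(R) = 1 (w(R) = (2*R)/((2*R)) = (2*R)*(1/(2*R)) = 1)
z = I*√34 (z = √(-34) = I*√34 ≈ 5.8309*I)
V(r, n) = I*n*√34 (V(r, n) = (I*√34)*n = I*n*√34)
(w(221) + V(13, -196))*(19592 + U) = (1 + I*(-196)*√34)*(19592 - 118328) = (1 - 196*I*√34)*(-98736) = -98736 + 19352256*I*√34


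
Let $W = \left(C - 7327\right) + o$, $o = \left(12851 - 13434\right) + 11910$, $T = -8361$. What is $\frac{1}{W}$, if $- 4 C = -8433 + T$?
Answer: $\frac{2}{16397} \approx 0.00012197$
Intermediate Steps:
$o = 11327$ ($o = -583 + 11910 = 11327$)
$C = \frac{8397}{2}$ ($C = - \frac{-8433 - 8361}{4} = \left(- \frac{1}{4}\right) \left(-16794\right) = \frac{8397}{2} \approx 4198.5$)
$W = \frac{16397}{2}$ ($W = \left(\frac{8397}{2} - 7327\right) + 11327 = - \frac{6257}{2} + 11327 = \frac{16397}{2} \approx 8198.5$)
$\frac{1}{W} = \frac{1}{\frac{16397}{2}} = \frac{2}{16397}$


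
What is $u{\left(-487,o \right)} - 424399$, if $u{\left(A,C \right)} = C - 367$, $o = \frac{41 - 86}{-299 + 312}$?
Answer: $- \frac{5522003}{13} \approx -4.2477 \cdot 10^{5}$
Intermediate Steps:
$o = - \frac{45}{13} \approx -3.4615$
$u{\left(A,C \right)} = -367 + C$
$u{\left(-487,o \right)} - 424399 = \left(-367 - \frac{45}{13}\right) - 424399 = - \frac{4816}{13} - 424399 = - \frac{5522003}{13}$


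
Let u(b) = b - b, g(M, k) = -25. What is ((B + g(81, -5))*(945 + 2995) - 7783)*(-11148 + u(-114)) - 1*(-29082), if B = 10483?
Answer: -459261194994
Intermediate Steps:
u(b) = 0
((B + g(81, -5))*(945 + 2995) - 7783)*(-11148 + u(-114)) - 1*(-29082) = ((10483 - 25)*(945 + 2995) - 7783)*(-11148 + 0) - 1*(-29082) = (10458*3940 - 7783)*(-11148) + 29082 = (41204520 - 7783)*(-11148) + 29082 = 41196737*(-11148) + 29082 = -459261224076 + 29082 = -459261194994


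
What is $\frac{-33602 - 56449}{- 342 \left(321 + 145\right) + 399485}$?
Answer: $- \frac{90051}{240113} \approx -0.37504$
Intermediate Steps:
$\frac{-33602 - 56449}{- 342 \left(321 + 145\right) + 399485} = - \frac{90051}{\left(-342\right) 466 + 399485} = - \frac{90051}{-159372 + 399485} = - \frac{90051}{240113}$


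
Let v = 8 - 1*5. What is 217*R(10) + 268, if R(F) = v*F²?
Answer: 65368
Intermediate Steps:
v = 3 (v = 8 - 5 = 3)
R(F) = 3*F²
217*R(10) + 268 = 217*(3*10²) + 268 = 217*(3*100) + 268 = 217*300 + 268 = 65100 + 268 = 65368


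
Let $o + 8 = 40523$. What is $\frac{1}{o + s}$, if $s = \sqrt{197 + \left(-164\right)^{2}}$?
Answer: $\frac{13505}{547146044} - \frac{\sqrt{27093}}{1641438132} \approx 2.4582 \cdot 10^{-5}$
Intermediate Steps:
$s = \sqrt{27093}$ ($s = \sqrt{197 + 26896} = \sqrt{27093} \approx 164.6$)
$o = 40515$ ($o = -8 + 40523 = 40515$)
$\frac{1}{o + s} = \frac{1}{40515 + \sqrt{27093}}$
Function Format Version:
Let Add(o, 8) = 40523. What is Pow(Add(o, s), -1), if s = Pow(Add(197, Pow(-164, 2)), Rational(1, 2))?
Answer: Add(Rational(13505, 547146044), Mul(Rational(-1, 1641438132), Pow(27093, Rational(1, 2)))) ≈ 2.4582e-5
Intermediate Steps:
s = Pow(27093, Rational(1, 2)) (s = Pow(Add(197, 26896), Rational(1, 2)) = Pow(27093, Rational(1, 2)) ≈ 164.60)
o = 40515 (o = Add(-8, 40523) = 40515)
Pow(Add(o, s), -1) = Pow(Add(40515, Pow(27093, Rational(1, 2))), -1)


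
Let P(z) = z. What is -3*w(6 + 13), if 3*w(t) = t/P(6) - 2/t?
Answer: -349/114 ≈ -3.0614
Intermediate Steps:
w(t) = -2/(3*t) + t/18 (w(t) = (t/6 - 2/t)/3 = (-2/t + t/6)/3 = -2/(3*t) + t/18)
-3*w(6 + 13) = -(-12 + (6 + 13)**2)/(6*(6 + 13)) = -(-12 + 19**2)/(6*19) = -(-12 + 361)/(6*19) = -349/(6*19) = -3*349/342 = -349/114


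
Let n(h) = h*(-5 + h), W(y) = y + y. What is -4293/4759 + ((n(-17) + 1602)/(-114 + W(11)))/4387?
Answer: -435518939/480187859 ≈ -0.90698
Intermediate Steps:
W(y) = 2*y
-4293/4759 + ((n(-17) + 1602)/(-114 + W(11)))/4387 = -4293/4759 + ((-17*(-5 - 17) + 1602)/(-114 + 2*11))/4387 = -4293*1/4759 + ((-17*(-22) + 1602)/(-114 + 22))*(1/4387) = -4293/4759 + ((374 + 1602)/(-92))*(1/4387) = -4293/4759 + (1976*(-1/92))*(1/4387) = -4293/4759 - 494/23*1/4387 = -4293/4759 - 494/100901 = -435518939/480187859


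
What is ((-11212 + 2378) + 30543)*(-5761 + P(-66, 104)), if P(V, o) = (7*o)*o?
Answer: 1518566259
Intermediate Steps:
P(V, o) = 7*o**2
((-11212 + 2378) + 30543)*(-5761 + P(-66, 104)) = ((-11212 + 2378) + 30543)*(-5761 + 7*104**2) = (-8834 + 30543)*(-5761 + 7*10816) = 21709*(-5761 + 75712) = 21709*69951 = 1518566259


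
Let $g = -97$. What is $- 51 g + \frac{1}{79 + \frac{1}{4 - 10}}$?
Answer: $\frac{2339937}{473} \approx 4947.0$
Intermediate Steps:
$- 51 g + \frac{1}{79 + \frac{1}{4 - 10}} = \left(-51\right) \left(-97\right) + \frac{1}{79 + \frac{1}{4 - 10}} = 4947 + \frac{1}{79 + \frac{1}{-6}} = 4947 + \frac{1}{79 - \frac{1}{6}} = 4947 + \frac{1}{\frac{473}{6}} = 4947 + \frac{6}{473} = \frac{2339937}{473}$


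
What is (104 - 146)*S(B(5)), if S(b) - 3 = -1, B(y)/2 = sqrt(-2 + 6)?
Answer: -84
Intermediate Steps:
B(y) = 4 (B(y) = 2*sqrt(-2 + 6) = 2*sqrt(4) = 2*2 = 4)
S(b) = 2 (S(b) = 3 - 1 = 2)
(104 - 146)*S(B(5)) = (104 - 146)*2 = -42*2 = -84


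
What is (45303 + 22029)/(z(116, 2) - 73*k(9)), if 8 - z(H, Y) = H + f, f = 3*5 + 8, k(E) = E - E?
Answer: -67332/131 ≈ -513.98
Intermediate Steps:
k(E) = 0
f = 23 (f = 15 + 8 = 23)
z(H, Y) = -15 - H (z(H, Y) = 8 - (H + 23) = 8 - (23 + H) = 8 + (-23 - H) = -15 - H)
(45303 + 22029)/(z(116, 2) - 73*k(9)) = (45303 + 22029)/((-15 - 1*116) - 73*0) = 67332/((-15 - 116) + 0) = 67332/(-131 + 0) = 67332/(-131) = 67332*(-1/131) = -67332/131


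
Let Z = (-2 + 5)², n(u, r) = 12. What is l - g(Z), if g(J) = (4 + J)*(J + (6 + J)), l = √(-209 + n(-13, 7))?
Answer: -312 + I*√197 ≈ -312.0 + 14.036*I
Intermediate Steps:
l = I*√197 (l = √(-209 + 12) = √(-197) = I*√197 ≈ 14.036*I)
Z = 9 (Z = 3² = 9)
g(J) = (4 + J)*(6 + 2*J)
l - g(Z) = I*√197 - (24 + 2*9² + 14*9) = I*√197 - (24 + 2*81 + 126) = I*√197 - (24 + 162 + 126) = I*√197 - 1*312 = I*√197 - 312 = -312 + I*√197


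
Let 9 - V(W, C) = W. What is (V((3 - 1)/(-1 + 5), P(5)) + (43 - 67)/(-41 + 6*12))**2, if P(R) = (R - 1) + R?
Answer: 229441/3844 ≈ 59.688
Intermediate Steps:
P(R) = -1 + 2*R (P(R) = (-1 + R) + R = -1 + 2*R)
V(W, C) = 9 - W
(V((3 - 1)/(-1 + 5), P(5)) + (43 - 67)/(-41 + 6*12))**2 = ((9 - (3 - 1)/(-1 + 5)) + (43 - 67)/(-41 + 6*12))**2 = ((9 - 2/4) - 24/(-41 + 72))**2 = ((9 - 2/4) - 24/31)**2 = ((9 - 1*1/2) - 24*1/31)**2 = ((9 - 1/2) - 24/31)**2 = (17/2 - 24/31)**2 = (479/62)**2 = 229441/3844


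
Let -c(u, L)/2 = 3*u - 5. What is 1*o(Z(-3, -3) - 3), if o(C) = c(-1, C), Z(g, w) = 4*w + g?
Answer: 16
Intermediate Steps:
Z(g, w) = g + 4*w
c(u, L) = 10 - 6*u (c(u, L) = -2*(3*u - 5) = -2*(-5 + 3*u) = 10 - 6*u)
o(C) = 16 (o(C) = 10 - 6*(-1) = 10 + 6 = 16)
1*o(Z(-3, -3) - 3) = 1*16 = 16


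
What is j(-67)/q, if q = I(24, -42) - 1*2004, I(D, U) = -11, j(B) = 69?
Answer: -69/2015 ≈ -0.034243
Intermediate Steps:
q = -2015 (q = -11 - 1*2004 = -11 - 2004 = -2015)
j(-67)/q = 69/(-2015) = 69*(-1/2015) = -69/2015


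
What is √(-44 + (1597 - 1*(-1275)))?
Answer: 2*√707 ≈ 53.179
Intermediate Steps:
√(-44 + (1597 - 1*(-1275))) = √(-44 + (1597 + 1275)) = √(-44 + 2872) = √2828 = 2*√707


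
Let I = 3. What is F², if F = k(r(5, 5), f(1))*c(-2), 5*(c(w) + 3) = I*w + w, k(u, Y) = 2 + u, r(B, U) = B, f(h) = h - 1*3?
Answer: 25921/25 ≈ 1036.8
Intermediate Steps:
f(h) = -3 + h (f(h) = h - 3 = -3 + h)
c(w) = -3 + 4*w/5 (c(w) = -3 + (3*w + w)/5 = -3 + (4*w)/5 = -3 + 4*w/5)
F = -161/5 (F = (2 + 5)*(-3 + (⅘)*(-2)) = 7*(-3 - 8/5) = 7*(-23/5) = -161/5 ≈ -32.200)
F² = (-161/5)² = 25921/25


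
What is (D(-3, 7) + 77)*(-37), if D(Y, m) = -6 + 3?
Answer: -2738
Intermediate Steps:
D(Y, m) = -3
(D(-3, 7) + 77)*(-37) = (-3 + 77)*(-37) = 74*(-37) = -2738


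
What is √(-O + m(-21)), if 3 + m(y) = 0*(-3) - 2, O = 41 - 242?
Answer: 14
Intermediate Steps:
O = -201
m(y) = -5 (m(y) = -3 + (0*(-3) - 2) = -3 + (0 - 2) = -3 - 2 = -5)
√(-O + m(-21)) = √(-1*(-201) - 5) = √(201 - 5) = √196 = 14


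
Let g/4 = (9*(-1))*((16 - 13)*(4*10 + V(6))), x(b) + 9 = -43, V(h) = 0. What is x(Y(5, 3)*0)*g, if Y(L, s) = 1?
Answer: 224640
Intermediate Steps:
x(b) = -52 (x(b) = -9 - 43 = -52)
g = -4320 (g = 4*((9*(-1))*((16 - 13)*(4*10 + 0))) = 4*(-27*(40 + 0)) = 4*(-27*40) = 4*(-9*120) = 4*(-1080) = -4320)
x(Y(5, 3)*0)*g = -52*(-4320) = 224640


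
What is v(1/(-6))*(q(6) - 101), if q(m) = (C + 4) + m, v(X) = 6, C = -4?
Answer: -570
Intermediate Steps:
q(m) = m (q(m) = (-4 + 4) + m = 0 + m = m)
v(1/(-6))*(q(6) - 101) = 6*(6 - 101) = 6*(-95) = -570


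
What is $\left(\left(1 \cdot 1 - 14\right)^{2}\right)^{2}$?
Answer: $28561$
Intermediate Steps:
$\left(\left(1 \cdot 1 - 14\right)^{2}\right)^{2} = \left(\left(1 - 14\right)^{2}\right)^{2} = \left(\left(-13\right)^{2}\right)^{2} = 169^{2} = 28561$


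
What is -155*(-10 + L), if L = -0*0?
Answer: 1550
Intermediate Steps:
L = 0 (L = -2*0 = 0)
-155*(-10 + L) = -155*(-10 + 0) = -155*(-10) = 1550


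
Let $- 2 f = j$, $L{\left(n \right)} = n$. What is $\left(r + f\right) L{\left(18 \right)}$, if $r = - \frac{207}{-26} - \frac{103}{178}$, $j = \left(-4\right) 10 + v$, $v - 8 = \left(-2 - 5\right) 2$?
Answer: $\frac{632754}{1157} \approx 546.89$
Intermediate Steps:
$v = -6$ ($v = 8 + \left(-2 - 5\right) 2 = 8 - 14 = -6$)
$j = -46$ ($j = \left(-4\right) 10 - 6 = -40 - 6 = -46$)
$f = 23$ ($f = \left(- \frac{1}{2}\right) \left(-46\right) = 23$)
$r = \frac{8542}{1157}$ ($r = \left(-207\right) \left(- \frac{1}{26}\right) - \frac{103}{178} = \frac{207}{26} - \frac{103}{178} = \frac{8542}{1157} \approx 7.3829$)
$\left(r + f\right) L{\left(18 \right)} = \left(\frac{8542}{1157} + 23\right) 18 = \frac{35153}{1157} \cdot 18 = \frac{632754}{1157}$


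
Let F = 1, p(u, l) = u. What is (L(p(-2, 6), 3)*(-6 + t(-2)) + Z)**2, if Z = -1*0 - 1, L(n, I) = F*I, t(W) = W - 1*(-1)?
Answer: 484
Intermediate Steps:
t(W) = 1 + W (t(W) = W + 1 = 1 + W)
L(n, I) = I (L(n, I) = 1*I = I)
Z = -1 (Z = 0 - 1 = -1)
(L(p(-2, 6), 3)*(-6 + t(-2)) + Z)**2 = (3*(-6 + (1 - 2)) - 1)**2 = (3*(-6 - 1) - 1)**2 = (3*(-7) - 1)**2 = (-21 - 1)**2 = (-22)**2 = 484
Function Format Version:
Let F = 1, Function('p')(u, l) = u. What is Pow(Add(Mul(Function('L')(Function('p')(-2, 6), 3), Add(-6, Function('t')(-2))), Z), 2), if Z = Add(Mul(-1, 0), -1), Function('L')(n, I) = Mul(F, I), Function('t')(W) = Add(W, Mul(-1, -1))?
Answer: 484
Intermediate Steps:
Function('t')(W) = Add(1, W) (Function('t')(W) = Add(W, 1) = Add(1, W))
Function('L')(n, I) = I (Function('L')(n, I) = Mul(1, I) = I)
Z = -1 (Z = Add(0, -1) = -1)
Pow(Add(Mul(Function('L')(Function('p')(-2, 6), 3), Add(-6, Function('t')(-2))), Z), 2) = Pow(Add(Mul(3, Add(-6, Add(1, -2))), -1), 2) = Pow(Add(Mul(3, Add(-6, -1)), -1), 2) = Pow(Add(Mul(3, -7), -1), 2) = Pow(Add(-21, -1), 2) = Pow(-22, 2) = 484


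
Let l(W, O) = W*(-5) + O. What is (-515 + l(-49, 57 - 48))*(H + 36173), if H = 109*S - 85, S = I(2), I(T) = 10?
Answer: -9703458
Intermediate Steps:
l(W, O) = O - 5*W (l(W, O) = -5*W + O = O - 5*W)
S = 10
H = 1005 (H = 109*10 - 85 = 1090 - 85 = 1005)
(-515 + l(-49, 57 - 48))*(H + 36173) = (-515 + ((57 - 48) - 5*(-49)))*(1005 + 36173) = (-515 + (9 + 245))*37178 = (-515 + 254)*37178 = -261*37178 = -9703458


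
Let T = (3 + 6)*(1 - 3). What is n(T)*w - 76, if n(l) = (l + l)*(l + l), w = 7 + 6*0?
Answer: 8996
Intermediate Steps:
w = 7 (w = 7 + 0 = 7)
T = -18 (T = 9*(-2) = -18)
n(l) = 4*l**2 (n(l) = (2*l)*(2*l) = 4*l**2)
n(T)*w - 76 = (4*(-18)**2)*7 - 76 = (4*324)*7 - 76 = 1296*7 - 76 = 9072 - 76 = 8996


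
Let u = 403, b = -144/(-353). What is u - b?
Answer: 142115/353 ≈ 402.59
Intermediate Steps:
b = 144/353 (b = -144*(-1/353) = 144/353 ≈ 0.40793)
u - b = 403 - 1*144/353 = 403 - 144/353 = 142115/353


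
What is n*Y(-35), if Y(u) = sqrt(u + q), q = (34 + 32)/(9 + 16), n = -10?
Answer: -2*I*sqrt(809) ≈ -56.886*I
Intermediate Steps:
q = 66/25 ≈ 2.6400
Y(u) = sqrt(66/25 + u) (Y(u) = sqrt(u + 66/25) = sqrt(66/25 + u))
n*Y(-35) = -2*sqrt(66 + 25*(-35)) = -2*sqrt(66 - 875) = -2*sqrt(-809) = -2*I*sqrt(809)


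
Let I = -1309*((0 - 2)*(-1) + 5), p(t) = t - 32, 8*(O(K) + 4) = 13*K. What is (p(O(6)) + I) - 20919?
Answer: -120433/4 ≈ -30108.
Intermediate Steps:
O(K) = -4 + 13*K/8 (O(K) = -4 + (13*K)/8 = -4 + 13*K/8)
p(t) = -32 + t
I = -9163 (I = -1309*(-2*(-1) + 5) = -1309*(2 + 5) = -1309*7 = -9163)
(p(O(6)) + I) - 20919 = ((-32 + (-4 + (13/8)*6)) - 9163) - 20919 = ((-32 + (-4 + 39/4)) - 9163) - 20919 = ((-32 + 23/4) - 9163) - 20919 = (-105/4 - 9163) - 20919 = -36757/4 - 20919 = -120433/4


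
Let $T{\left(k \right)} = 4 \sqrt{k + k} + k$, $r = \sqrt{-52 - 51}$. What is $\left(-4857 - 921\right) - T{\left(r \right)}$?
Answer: $-5778 - i \sqrt{103} - 4 \sqrt[4]{103} \left(1 + i\right) \approx -5790.7 - 22.892 i$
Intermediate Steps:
$r = i \sqrt{103}$ ($r = \sqrt{-103} = i \sqrt{103} \approx 10.149 i$)
$T{\left(k \right)} = k + 4 \sqrt{2} \sqrt{k}$ ($T{\left(k \right)} = 4 \sqrt{2 k} + k = 4 \sqrt{2} \sqrt{k} + k = k + 4 \sqrt{2} \sqrt{k}$)
$\left(-4857 - 921\right) - T{\left(r \right)} = \left(-4857 - 921\right) - \left(i \sqrt{103} + 4 \sqrt{2} \sqrt{i \sqrt{103}}\right) = -5778 - \left(i \sqrt{103} + 4 \sqrt{2} \sqrt[4]{103} \sqrt{i}\right) = -5778 - i \sqrt{103} - 4 \sqrt{2} \sqrt[4]{103} \sqrt{i}$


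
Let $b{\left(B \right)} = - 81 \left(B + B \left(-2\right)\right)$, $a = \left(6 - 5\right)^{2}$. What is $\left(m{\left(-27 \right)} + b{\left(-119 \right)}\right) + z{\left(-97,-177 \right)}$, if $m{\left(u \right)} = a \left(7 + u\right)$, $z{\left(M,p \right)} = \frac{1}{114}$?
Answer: $- \frac{1101125}{114} \approx -9659.0$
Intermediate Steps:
$a = 1$ ($a = 1^{2} = 1$)
$z{\left(M,p \right)} = \frac{1}{114}$
$b{\left(B \right)} = 81 B$ ($b{\left(B \right)} = - 81 \left(B - 2 B\right) = - 81 \left(- B\right) = 81 B$)
$m{\left(u \right)} = 7 + u$ ($m{\left(u \right)} = 1 \left(7 + u\right) = 7 + u$)
$\left(m{\left(-27 \right)} + b{\left(-119 \right)}\right) + z{\left(-97,-177 \right)} = \left(\left(7 - 27\right) + 81 \left(-119\right)\right) + \frac{1}{114} = \left(-20 - 9639\right) + \frac{1}{114} = -9659 + \frac{1}{114} = - \frac{1101125}{114}$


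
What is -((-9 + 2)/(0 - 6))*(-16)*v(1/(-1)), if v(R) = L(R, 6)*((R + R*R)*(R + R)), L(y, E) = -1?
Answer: 0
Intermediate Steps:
v(R) = -2*R*(R + R²) (v(R) = -(R + R*R)*(R + R) = -(R + R²)*2*R = -2*R*(R + R²))
-((-9 + 2)/(0 - 6))*(-16)*v(1/(-1)) = -((-9 + 2)/(0 - 6))*(-16)*2*(1/(-1))²*(-1 - 1/(-1)) = --7/(-6)*(-16)*2*(-1)²*(-1 - 1*(-1)) = --7*(-⅙)*(-16)*2*1*(-1 + 1) = -(7/6)*(-16)*2*1*0 = -(-56)*0/3 = -1*0 = 0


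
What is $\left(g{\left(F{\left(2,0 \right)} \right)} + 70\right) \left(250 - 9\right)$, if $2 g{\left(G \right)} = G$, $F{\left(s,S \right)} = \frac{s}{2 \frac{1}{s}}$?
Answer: $17111$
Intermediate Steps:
$F{\left(s,S \right)} = \frac{s^{2}}{2}$ ($F{\left(s,S \right)} = s \frac{s}{2} = \frac{s^{2}}{2}$)
$g{\left(G \right)} = \frac{G}{2}$
$\left(g{\left(F{\left(2,0 \right)} \right)} + 70\right) \left(250 - 9\right) = \left(\frac{\frac{1}{2} \cdot 2^{2}}{2} + 70\right) \left(250 - 9\right) = \left(\frac{\frac{1}{2} \cdot 4}{2} + 70\right) 241 = \left(\frac{1}{2} \cdot 2 + 70\right) 241 = \left(1 + 70\right) 241 = 71 \cdot 241 = 17111$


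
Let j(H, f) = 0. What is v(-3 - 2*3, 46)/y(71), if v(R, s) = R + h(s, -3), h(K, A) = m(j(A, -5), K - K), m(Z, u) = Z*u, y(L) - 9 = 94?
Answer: -9/103 ≈ -0.087379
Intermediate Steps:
y(L) = 103 (y(L) = 9 + 94 = 103)
h(K, A) = 0 (h(K, A) = 0*(K - K) = 0*0 = 0)
v(R, s) = R (v(R, s) = R + 0 = R)
v(-3 - 2*3, 46)/y(71) = (-3 - 2*3)/103 = (-3 - 6)*(1/103) = -9*1/103 = -9/103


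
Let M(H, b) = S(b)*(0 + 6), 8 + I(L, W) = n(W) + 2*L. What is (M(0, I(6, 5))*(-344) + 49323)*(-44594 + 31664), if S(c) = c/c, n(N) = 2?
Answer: -611058870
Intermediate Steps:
S(c) = 1
I(L, W) = -6 + 2*L (I(L, W) = -8 + (2 + 2*L) = -6 + 2*L)
M(H, b) = 6 (M(H, b) = 1*(0 + 6) = 1*6 = 6)
(M(0, I(6, 5))*(-344) + 49323)*(-44594 + 31664) = (6*(-344) + 49323)*(-44594 + 31664) = (-2064 + 49323)*(-12930) = 47259*(-12930) = -611058870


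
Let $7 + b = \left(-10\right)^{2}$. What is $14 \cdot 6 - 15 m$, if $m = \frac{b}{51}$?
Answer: $\frac{963}{17} \approx 56.647$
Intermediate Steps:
$b = 93$ ($b = -7 + \left(-10\right)^{2} = -7 + 100 = 93$)
$m = \frac{31}{17}$ ($m = \frac{93}{51} = 93 \cdot \frac{1}{51} = \frac{31}{17} \approx 1.8235$)
$14 \cdot 6 - 15 m = 14 \cdot 6 - \frac{465}{17} = 84 - \frac{465}{17} = \frac{963}{17}$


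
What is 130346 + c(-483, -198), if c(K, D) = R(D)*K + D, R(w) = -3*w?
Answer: -156754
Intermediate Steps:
c(K, D) = D - 3*D*K (c(K, D) = (-3*D)*K + D = -3*D*K + D = D - 3*D*K)
130346 + c(-483, -198) = 130346 - 198*(1 - 3*(-483)) = 130346 - 198*(1 + 1449) = 130346 - 198*1450 = 130346 - 287100 = -156754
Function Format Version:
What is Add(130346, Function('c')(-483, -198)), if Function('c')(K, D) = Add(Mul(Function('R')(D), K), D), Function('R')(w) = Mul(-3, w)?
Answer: -156754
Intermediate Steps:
Function('c')(K, D) = Add(D, Mul(-3, D, K)) (Function('c')(K, D) = Add(Mul(Mul(-3, D), K), D) = Add(Mul(-3, D, K), D) = Add(D, Mul(-3, D, K)))
Add(130346, Function('c')(-483, -198)) = Add(130346, Mul(-198, Add(1, Mul(-3, -483)))) = Add(130346, Mul(-198, Add(1, 1449))) = Add(130346, Mul(-198, 1450)) = Add(130346, -287100) = -156754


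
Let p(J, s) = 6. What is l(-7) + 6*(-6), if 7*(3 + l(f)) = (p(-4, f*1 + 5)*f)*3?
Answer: -57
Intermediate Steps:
l(f) = -3 + 18*f/7 (l(f) = -3 + ((6*f)*3)/7 = -3 + (18*f)/7 = -3 + 18*f/7)
l(-7) + 6*(-6) = (-3 + (18/7)*(-7)) + 6*(-6) = (-3 - 18) - 36 = -21 - 36 = -57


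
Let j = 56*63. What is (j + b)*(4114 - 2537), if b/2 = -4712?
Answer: -9297992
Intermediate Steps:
b = -9424 (b = 2*(-4712) = -9424)
j = 3528
(j + b)*(4114 - 2537) = (3528 - 9424)*(4114 - 2537) = -5896*1577 = -9297992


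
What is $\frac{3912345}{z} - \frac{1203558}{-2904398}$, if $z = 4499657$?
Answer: $\frac{8389302586458}{6534397395743} \approx 1.2839$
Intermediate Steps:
$\frac{3912345}{z} - \frac{1203558}{-2904398} = \frac{3912345}{4499657} - \frac{1203558}{-2904398} = 3912345 \cdot \frac{1}{4499657} - - \frac{601779}{1452199} = \frac{3912345}{4499657} + \frac{601779}{1452199} = \frac{8389302586458}{6534397395743}$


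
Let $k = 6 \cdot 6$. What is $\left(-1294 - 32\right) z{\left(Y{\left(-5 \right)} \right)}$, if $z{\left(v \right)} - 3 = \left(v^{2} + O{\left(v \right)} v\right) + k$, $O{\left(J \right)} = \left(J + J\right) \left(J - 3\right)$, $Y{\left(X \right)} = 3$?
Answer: $-63648$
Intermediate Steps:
$k = 36$
$O{\left(J \right)} = 2 J \left(-3 + J\right)$
$z{\left(v \right)} = 39 + v^{2} + 2 v^{2} \left(-3 + v\right)$ ($z{\left(v \right)} = 3 + \left(\left(v^{2} + 2 v \left(-3 + v\right) v\right) + 36\right) = 3 + \left(\left(v^{2} + 2 v^{2} \left(-3 + v\right)\right) + 36\right) = 3 + \left(36 + v^{2} + 2 v^{2} \left(-3 + v\right)\right) = 39 + v^{2} + 2 v^{2} \left(-3 + v\right)$)
$\left(-1294 - 32\right) z{\left(Y{\left(-5 \right)} \right)} = \left(-1294 - 32\right) \left(39 - 5 \cdot 3^{2} + 2 \cdot 3^{3}\right) = - 1326 \left(39 - 45 + 2 \cdot 27\right) = - 1326 \left(39 - 45 + 54\right) = \left(-1326\right) 48 = -63648$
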